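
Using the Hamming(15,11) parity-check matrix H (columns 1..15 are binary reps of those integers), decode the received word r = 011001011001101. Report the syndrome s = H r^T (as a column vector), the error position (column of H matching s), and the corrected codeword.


s = (1, 0, 0, 0)^T, error position = 8, corrected codeword c = 011001001001101

Compute s = H r^T mod 2 one row at a time:
  s_1 = 1 + 1 + 0 + 0 + 1 + 1 + 0 + 1 = 5 ≡ 1 (mod 2).
  s_2 = 0 + 0 + 1 + 0 + 1 + 1 + 0 + 1 = 4 ≡ 0 (mod 2).
  s_3 = 1 + 1 + 1 + 0 + 0 + 0 + 0 + 1 = 4 ≡ 0 (mod 2).
  s_4 = 0 + 1 + 0 + 0 + 1 + 0 + 1 + 1 = 4 ≡ 0 (mod 2).
s = (1, 0, 0, 0)^T — this equals column 8 of H (binary 1000), so error is at position 8.
Correct: flip bit 8 of r = 011001011001101 to get c = 011001001001101.


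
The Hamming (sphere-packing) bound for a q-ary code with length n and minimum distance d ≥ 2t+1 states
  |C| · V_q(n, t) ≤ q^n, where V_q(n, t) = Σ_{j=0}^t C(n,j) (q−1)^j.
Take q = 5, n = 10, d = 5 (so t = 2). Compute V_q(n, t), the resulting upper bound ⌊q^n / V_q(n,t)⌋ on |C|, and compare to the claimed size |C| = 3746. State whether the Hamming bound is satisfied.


V_q(n, t) = 761, q^n = 9765625, Hamming bound = 12832, |C| = 3746 ≤ bound (satisfied).

Step 1: Compute V_q(n, t) = Σ_{j=0}^2 C(n, j) (q−1)^j.
  j = 0: C(10,0)·(4)^0 = 1·1 = 1.
  j = 1: C(10,1)·(4)^1 = 10·4 = 40.
  j = 2: C(10,2)·(4)^2 = 45·16 = 720.
  V_q(n, t) = 1 + 40 + 720 = 761.
Step 2: q^n = 5^10 = 9765625.
Step 3: Hamming bound ⌊q^n / V_q(n,t)⌋ = ⌊9765625/761⌋ = 12832.
Step 4: Compare |C| = 3746 to 12832: satisfied.
The claimed |C| lies below the Hamming bound.


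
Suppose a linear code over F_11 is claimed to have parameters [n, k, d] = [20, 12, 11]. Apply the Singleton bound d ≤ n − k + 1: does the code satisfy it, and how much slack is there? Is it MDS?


Singleton RHS = n − k + 1 = 9, slack = -2, bound violated (no such code; not MDS).

Singleton bound: d ≤ n − k + 1.
Here n = 20, k = 12, so n − k + 1 = 9.
Given d = 11, check d ≤ 9: NO.
Slack = (n − k + 1) − d = -2.
The slack is negative: d = 11 exceeds n − k + 1 = 9 by 2, so the Singleton bound is violated and no linear [20, 12, 11]_11 code can exist. In particular it is not MDS (MDS requires d = n − k + 1 exactly).
Description: the claimed parameters are [20, 12, 11]_11; such a code would be impossible (violates the Singleton bound).


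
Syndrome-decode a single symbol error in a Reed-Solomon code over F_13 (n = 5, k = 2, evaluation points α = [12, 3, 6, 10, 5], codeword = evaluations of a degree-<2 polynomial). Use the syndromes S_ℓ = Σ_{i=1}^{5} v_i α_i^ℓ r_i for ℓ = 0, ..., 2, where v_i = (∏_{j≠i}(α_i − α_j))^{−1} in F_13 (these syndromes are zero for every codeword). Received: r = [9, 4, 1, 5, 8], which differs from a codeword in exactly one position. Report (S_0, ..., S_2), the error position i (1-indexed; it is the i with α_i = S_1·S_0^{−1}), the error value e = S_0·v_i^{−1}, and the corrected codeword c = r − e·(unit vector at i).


S = (8, 9, 2), error at position 3, error magnitude e = 4, c = [9, 4, 10, 5, 8].

Step 1: column multipliers v_i = (∏_{j≠i}(α_i − α_j))^{−1} mod 13.
  i = 1 (α = 12): (12−3)(12−6)(12−10)(12−5) = 9·6·2·7 = 756 ≡ 2, so v_1 = 2^{−1} = 7 (mod 13).
  i = 2 (α = 3): (3−12)(3−6)(3−10)(3−5) = (−9)·(−3)·(−7)·(−2) = 378 ≡ 1, so v_2 = 1^{−1} = 1 (mod 13).
  i = 3 (α = 6): (6−12)(6−3)(6−10)(6−5) = (−6)·3·(−4)·1 = 72 ≡ 7, so v_3 = 7^{−1} = 2 (mod 13).
  i = 4 (α = 10): (10−12)(10−3)(10−6)(10−5) = (−2)·7·4·5 = −280 ≡ 6, so v_4 = 6^{−1} = 11 (mod 13).
  i = 5 (α = 5): (5−12)(5−3)(5−6)(5−10) = (−7)·2·(−1)·(−5) = −70 ≡ 8, so v_5 = 8^{−1} = 5 (mod 13).
  v = [7, 1, 2, 11, 5].
Step 2: syndromes of r = [9, 4, 1, 5, 8] (all sums mod 13).
  S_0 = Σ v_i r_i = 7·9 + 1·4 + 2·1 + 11·5 + 5·8 = 164 ≡ 8.
  S_1 = Σ v_i α_i r_i = 7·12·9 + 1·3·4 + 2·6·1 + 11·10·5 + 5·5·8 = 1530 ≡ 9.
  α_i^2 mod 13 = [1, 9, 10, 9, 12].
  S_2 = Σ v_i α_i^2 r_i = 7·1·9 + 1·9·4 + 2·10·1 + 11·9·5 + 5·12·8 = 1094 ≡ 2.
  S = (8, 9, 2) ≠ 0, so r is not a codeword (an error is present).
Step 3: locate the error. For a single error e at position i, S_ℓ = v_i·e·α_i^ℓ, so α_err = S_1/S_0.
  S_0^{−1} = 8^{−1} = 5 (mod 13), so α_err = 9·5 = 45 ≡ 6 = α_3. Error position i = 3.
  Consistency check: S_2/S_1 = 2·3 = 6 ≡ 6 = α_err ✓ (single-error assumption holds).
Step 4: error magnitude e = S_0/v_3 = S_0·∏_{j≠3}(α_3 − α_j) = 8·7 = 56 ≡ 4 (mod 13).
Step 5: correct position 3: c_3 = r_3 − e = 1 − 4 ≡ 10 (mod 13). Hence c = [9, 4, 10, 5, 8].
  Check: interpolating c through the α_i gives m(x) = 11 + 2·x (degree < 2) with m(α_i) = c_i for every i, so c is indeed a codeword.


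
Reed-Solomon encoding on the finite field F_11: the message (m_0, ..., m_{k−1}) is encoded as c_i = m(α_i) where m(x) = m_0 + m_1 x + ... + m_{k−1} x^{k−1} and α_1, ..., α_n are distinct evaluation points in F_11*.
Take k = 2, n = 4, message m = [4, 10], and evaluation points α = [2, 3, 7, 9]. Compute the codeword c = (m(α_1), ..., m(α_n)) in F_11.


c = [2, 1, 8, 6]

Message polynomial: m(x) = 4 + 10·x (mod 11).
For each evaluation point α_i, compute m(α_i) mod 11:
  α_1 = 2: Horner steps 10 → 2, so m(2) = 2.
  α_2 = 3: Horner steps 10 → 1, so m(3) = 1.
  α_3 = 7: Horner steps 10 → 8, so m(7) = 8.
  α_4 = 9: Horner steps 10 → 6, so m(9) = 6.
Codeword c = [2, 1, 8, 6] ∈ F_11^4.


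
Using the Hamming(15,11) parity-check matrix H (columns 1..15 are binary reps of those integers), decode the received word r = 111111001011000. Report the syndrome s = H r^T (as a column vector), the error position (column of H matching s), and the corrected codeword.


s = (1, 0, 0, 1)^T, error position = 9, corrected codeword c = 111111000011000

Compute s = H r^T mod 2 one row at a time:
  s_1 = 0 + 1 + 0 + 1 + 1 + 0 + 0 + 0 = 3 ≡ 1 (mod 2).
  s_2 = 1 + 1 + 1 + 0 + 1 + 0 + 0 + 0 = 4 ≡ 0 (mod 2).
  s_3 = 1 + 1 + 1 + 0 + 0 + 1 + 0 + 0 = 4 ≡ 0 (mod 2).
  s_4 = 1 + 1 + 1 + 0 + 1 + 1 + 0 + 0 = 5 ≡ 1 (mod 2).
s = (1, 0, 0, 1)^T — this equals column 9 of H (binary 1001), so error is at position 9.
Correct: flip bit 9 of r = 111111001011000 to get c = 111111000011000.


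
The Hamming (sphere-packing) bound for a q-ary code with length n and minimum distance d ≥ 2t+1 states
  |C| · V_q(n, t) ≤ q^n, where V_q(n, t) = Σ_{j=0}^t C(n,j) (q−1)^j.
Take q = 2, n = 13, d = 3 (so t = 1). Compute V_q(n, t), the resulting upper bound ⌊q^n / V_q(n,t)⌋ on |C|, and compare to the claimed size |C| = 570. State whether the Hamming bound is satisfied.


V_q(n, t) = 14, q^n = 8192, Hamming bound = 585, |C| = 570 ≤ bound (satisfied).

Step 1: Compute V_q(n, t) = Σ_{j=0}^1 C(n, j) (q−1)^j.
  j = 0: C(13,0)·(1)^0 = 1·1 = 1.
  j = 1: C(13,1)·(1)^1 = 13·1 = 13.
  V_q(n, t) = 1 + 13 = 14.
Step 2: q^n = 2^13 = 8192.
Step 3: Hamming bound ⌊q^n / V_q(n,t)⌋ = ⌊8192/14⌋ = 585.
Step 4: Compare |C| = 570 to 585: satisfied.
The claimed |C| lies below the Hamming bound.


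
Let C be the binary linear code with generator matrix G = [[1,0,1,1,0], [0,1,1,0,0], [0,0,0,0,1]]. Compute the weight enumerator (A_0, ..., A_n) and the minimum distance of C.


Weight distribution: A_0 = 1, A_1 = 1, A_2 = 1, A_3 = 3, A_4 = 2. Minimum distance d = 1.

Enumerate all 2^3 = 8 messages m ∈ F_2^3.
For each, compute codeword c = mG in F_2^5, then tally its weight.
  m = 000 → c = 00000, weight = 0.
  m = 100 → c = 10110, weight = 3.
  m = 010 → c = 01100, weight = 2.
  m = 110 → c = 11010, weight = 3.
  m = 001 → c = 00001, weight = 1.
  m = 101 → c = 10111, weight = 4.
  m = 011 → c = 01101, weight = 3.
  m = 111 → c = 11011, weight = 4.
Tally weights:
  weight 0: 1 codewords.
  weight 1: 1 codewords.
  weight 2: 1 codewords.
  weight 3: 3 codewords.
  weight 4: 2 codewords.
Minimum distance d = smallest w > 0 with A_w > 0 = 1.
Sanity: Σ A_w = 8 = 2^3 = 8 ✓.


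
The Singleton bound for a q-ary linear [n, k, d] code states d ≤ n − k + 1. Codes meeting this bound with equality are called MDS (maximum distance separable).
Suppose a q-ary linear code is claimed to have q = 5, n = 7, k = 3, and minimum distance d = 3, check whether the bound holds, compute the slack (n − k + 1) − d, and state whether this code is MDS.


Singleton RHS = n − k + 1 = 5, slack = 2, bound satisfied, not MDS.

Singleton bound: d ≤ n − k + 1.
Here n = 7, k = 3, so n − k + 1 = 5.
Given d = 3, check d ≤ 5: YES.
Slack = (n − k + 1) − d = 2.
The code is NOT MDS (slack = 2 > 0).
Description: the claimed parameters are [7, 3, 3]_5; such a code would be non-MDS.


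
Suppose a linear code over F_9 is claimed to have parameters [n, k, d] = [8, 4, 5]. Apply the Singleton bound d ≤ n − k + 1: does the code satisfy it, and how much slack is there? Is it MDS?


Singleton RHS = n − k + 1 = 5, slack = 0, bound satisfied, MDS.

Singleton bound: d ≤ n − k + 1.
Here n = 8, k = 4, so n − k + 1 = 5.
Given d = 5, check d ≤ 5: YES.
Slack = (n − k + 1) − d = 0.
The code is MDS (slack = 0).
Description: the claimed parameters are [8, 4, 5]_9; such a code would be MDS (meets Singleton bound).


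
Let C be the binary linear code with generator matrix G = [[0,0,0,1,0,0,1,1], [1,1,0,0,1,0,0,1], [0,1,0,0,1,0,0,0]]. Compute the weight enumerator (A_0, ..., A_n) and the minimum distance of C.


Weight distribution: A_0 = 1, A_2 = 2, A_3 = 2, A_4 = 1, A_5 = 2. Minimum distance d = 2.

Enumerate all 2^3 = 8 messages m ∈ F_2^3.
For each, compute codeword c = mG in F_2^8, then tally its weight.
  m = 000 → c = 00000000, weight = 0.
  m = 100 → c = 00010011, weight = 3.
  m = 010 → c = 11001001, weight = 4.
  m = 110 → c = 11011010, weight = 5.
  m = 001 → c = 01001000, weight = 2.
  m = 101 → c = 01011011, weight = 5.
  m = 011 → c = 10000001, weight = 2.
  m = 111 → c = 10010010, weight = 3.
Tally weights:
  weight 0: 1 codewords.
  weight 2: 2 codewords.
  weight 3: 2 codewords.
  weight 4: 1 codewords.
  weight 5: 2 codewords.
Minimum distance d = smallest w > 0 with A_w > 0 = 2.
Sanity: Σ A_w = 8 = 2^3 = 8 ✓.


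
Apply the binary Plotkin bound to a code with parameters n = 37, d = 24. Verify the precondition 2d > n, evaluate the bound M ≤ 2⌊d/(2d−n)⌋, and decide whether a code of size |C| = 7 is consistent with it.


Plotkin bound M ≤ 4; given |C| = 7 > bound (violated).

Check applicability: 2d = 48, n = 37.
2d − n = 11 > 0, so Plotkin applies.
Compute d/(2d−n) = 24/11 ≈ 2.1818.
⌊d/(2d−n)⌋ = 2.
Plotkin bound: M ≤ 2·2 = 4.
Given |C| = 7, check: VIOLATED.
This |C| is above the Plotkin bound, so no binary code with n = 37, d = 24 and 7 codewords exists.


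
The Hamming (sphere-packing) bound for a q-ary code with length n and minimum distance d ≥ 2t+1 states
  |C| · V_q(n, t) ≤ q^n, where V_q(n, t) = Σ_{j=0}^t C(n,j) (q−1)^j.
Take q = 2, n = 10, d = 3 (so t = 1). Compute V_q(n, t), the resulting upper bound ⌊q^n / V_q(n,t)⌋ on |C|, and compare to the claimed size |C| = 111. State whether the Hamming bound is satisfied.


V_q(n, t) = 11, q^n = 1024, Hamming bound = 93, |C| = 111 > bound (violated).

Step 1: Compute V_q(n, t) = Σ_{j=0}^1 C(n, j) (q−1)^j.
  j = 0: C(10,0)·(1)^0 = 1·1 = 1.
  j = 1: C(10,1)·(1)^1 = 10·1 = 10.
  V_q(n, t) = 1 + 10 = 11.
Step 2: q^n = 2^10 = 1024.
Step 3: Hamming bound ⌊q^n / V_q(n,t)⌋ = ⌊1024/11⌋ = 93.
Step 4: Compare |C| = 111 to 93: violated.
The claimed |C| lies above the Hamming bound, so no 2-ary code of length 10 with d ≥ 3 can have 111 codewords.


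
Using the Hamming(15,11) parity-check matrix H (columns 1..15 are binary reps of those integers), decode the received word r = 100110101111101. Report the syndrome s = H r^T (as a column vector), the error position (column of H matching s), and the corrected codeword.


s = (0, 0, 0, 1)^T, error position = 1, corrected codeword c = 000110101111101

Compute s = H r^T mod 2 one row at a time:
  s_1 = 0 + 1 + 1 + 1 + 1 + 1 + 0 + 1 = 6 ≡ 0 (mod 2).
  s_2 = 1 + 1 + 0 + 1 + 1 + 1 + 0 + 1 = 6 ≡ 0 (mod 2).
  s_3 = 0 + 0 + 0 + 1 + 1 + 1 + 0 + 1 = 4 ≡ 0 (mod 2).
  s_4 = 1 + 0 + 1 + 1 + 1 + 1 + 1 + 1 = 7 ≡ 1 (mod 2).
s = (0, 0, 0, 1)^T — this equals column 1 of H (binary 0001), so error is at position 1.
Correct: flip bit 1 of r = 100110101111101 to get c = 000110101111101.


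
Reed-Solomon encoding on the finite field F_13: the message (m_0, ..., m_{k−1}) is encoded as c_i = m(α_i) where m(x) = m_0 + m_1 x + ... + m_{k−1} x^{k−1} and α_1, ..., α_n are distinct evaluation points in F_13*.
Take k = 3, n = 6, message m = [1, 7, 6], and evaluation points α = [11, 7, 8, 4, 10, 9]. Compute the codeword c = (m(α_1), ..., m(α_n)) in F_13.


c = [11, 6, 12, 8, 8, 4]

Message polynomial: m(x) = 1 + 7·x + 6·x^2 (mod 13).
For each evaluation point α_i, compute m(α_i) mod 13:
  α_1 = 11: Horner steps 6 → 8 → 11, so m(11) = 11.
  α_2 = 7: Horner steps 6 → 10 → 6, so m(7) = 6.
  α_3 = 8: Horner steps 6 → 3 → 12, so m(8) = 12.
  α_4 = 4: Horner steps 6 → 5 → 8, so m(4) = 8.
  α_5 = 10: Horner steps 6 → 2 → 8, so m(10) = 8.
  α_6 = 9: Horner steps 6 → 9 → 4, so m(9) = 4.
Codeword c = [11, 6, 12, 8, 8, 4] ∈ F_13^6.


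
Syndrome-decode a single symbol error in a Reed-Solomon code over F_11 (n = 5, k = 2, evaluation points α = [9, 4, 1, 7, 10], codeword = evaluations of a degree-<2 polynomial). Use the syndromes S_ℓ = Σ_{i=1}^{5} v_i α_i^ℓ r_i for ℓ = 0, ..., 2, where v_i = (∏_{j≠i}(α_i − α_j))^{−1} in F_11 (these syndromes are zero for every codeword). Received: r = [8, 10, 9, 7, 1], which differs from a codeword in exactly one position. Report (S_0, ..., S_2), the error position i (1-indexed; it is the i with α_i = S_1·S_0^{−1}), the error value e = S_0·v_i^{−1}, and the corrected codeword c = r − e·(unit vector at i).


S = (2, 3, 10), error at position 4, error magnitude e = 7, c = [8, 10, 9, 0, 1].

Step 1: column multipliers v_i = (∏_{j≠i}(α_i − α_j))^{−1} mod 11.
  i = 1 (α = 9): (9−4)(9−1)(9−7)(9−10) = 5·8·2·(−1) = −80 ≡ 8, so v_1 = 8^{−1} = 7 (mod 11).
  i = 2 (α = 4): (4−9)(4−1)(4−7)(4−10) = (−5)·3·(−3)·(−6) = −270 ≡ 5, so v_2 = 5^{−1} = 9 (mod 11).
  i = 3 (α = 1): (1−9)(1−4)(1−7)(1−10) = (−8)·(−3)·(−6)·(−9) = 1296 ≡ 9, so v_3 = 9^{−1} = 5 (mod 11).
  i = 4 (α = 7): (7−9)(7−4)(7−1)(7−10) = (−2)·3·6·(−3) = 108 ≡ 9, so v_4 = 9^{−1} = 5 (mod 11).
  i = 5 (α = 10): (10−9)(10−4)(10−1)(10−7) = 1·6·9·3 = 162 ≡ 8, so v_5 = 8^{−1} = 7 (mod 11).
  v = [7, 9, 5, 5, 7].
Step 2: syndromes of r = [8, 10, 9, 7, 1] (all sums mod 11).
  S_0 = Σ v_i r_i = 7·8 + 9·10 + 5·9 + 5·7 + 7·1 = 233 ≡ 2.
  S_1 = Σ v_i α_i r_i = 7·9·8 + 9·4·10 + 5·1·9 + 5·7·7 + 7·10·1 = 1224 ≡ 3.
  α_i^2 mod 11 = [4, 5, 1, 5, 1].
  S_2 = Σ v_i α_i^2 r_i = 7·4·8 + 9·5·10 + 5·1·9 + 5·5·7 + 7·1·1 = 901 ≡ 10.
  S = (2, 3, 10) ≠ 0, so r is not a codeword (an error is present).
Step 3: locate the error. For a single error e at position i, S_ℓ = v_i·e·α_i^ℓ, so α_err = S_1/S_0.
  S_0^{−1} = 2^{−1} = 6 (mod 11), so α_err = 3·6 = 18 ≡ 7 = α_4. Error position i = 4.
  Consistency check: S_2/S_1 = 10·4 = 40 ≡ 7 = α_err ✓ (single-error assumption holds).
Step 4: error magnitude e = S_0/v_4 = S_0·∏_{j≠4}(α_4 − α_j) = 2·9 = 18 ≡ 7 (mod 11).
Step 5: correct position 4: c_4 = r_4 − e = 7 − 7 ≡ 0 (mod 11). Hence c = [8, 10, 9, 0, 1].
  Check: interpolating c through the α_i gives m(x) = 5 + 4·x (degree < 2) with m(α_i) = c_i for every i, so c is indeed a codeword.


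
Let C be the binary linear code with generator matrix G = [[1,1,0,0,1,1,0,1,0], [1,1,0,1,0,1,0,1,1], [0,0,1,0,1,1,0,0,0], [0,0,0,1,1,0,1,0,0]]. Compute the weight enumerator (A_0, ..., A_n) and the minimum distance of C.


Weight distribution: A_0 = 1, A_2 = 1, A_3 = 3, A_4 = 3, A_5 = 2, A_6 = 3, A_7 = 3. Minimum distance d = 2.

Enumerate all 2^4 = 16 messages m ∈ F_2^4.
For each, compute codeword c = mG in F_2^9, then tally its weight.
  m = 0000 → c = 000000000, weight = 0.
  m = 1000 → c = 110011010, weight = 5.
  m = 0100 → c = 110101011, weight = 6.
  m = 1100 → c = 000110001, weight = 3.
  m = 0010 → c = 001011000, weight = 3.
  m = 1010 → c = 111000010, weight = 4.
  m = 0110 → c = 111110011, weight = 7.
  m = 1110 → c = 001101001, weight = 4.
  m = 0001 → c = 000110100, weight = 3.
  m = 1001 → c = 110101110, weight = 6.
  m = 0101 → c = 110011111, weight = 7.
  m = 1101 → c = 000000101, weight = 2.
  m = 0011 → c = 001101100, weight = 4.
  m = 1011 → c = 111110110, weight = 7.
  m = 0111 → c = 111000111, weight = 6.
  m = 1111 → c = 001011101, weight = 5.
Tally weights:
  weight 0: 1 codewords.
  weight 2: 1 codewords.
  weight 3: 3 codewords.
  weight 4: 3 codewords.
  weight 5: 2 codewords.
  weight 6: 3 codewords.
  weight 7: 3 codewords.
Minimum distance d = smallest w > 0 with A_w > 0 = 2.
Sanity: Σ A_w = 16 = 2^4 = 16 ✓.


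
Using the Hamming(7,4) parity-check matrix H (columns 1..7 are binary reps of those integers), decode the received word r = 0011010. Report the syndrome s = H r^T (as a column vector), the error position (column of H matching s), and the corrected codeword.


s = (0, 0, 1)^T, error position = 1, corrected codeword c = 1011010

Compute s = H r^T mod 2 one row at a time:
  s_1 = 1 + 0 + 1 + 0 = 2 ≡ 0 (mod 2).
  s_2 = 0 + 1 + 1 + 0 = 2 ≡ 0 (mod 2).
  s_3 = 0 + 1 + 0 + 0 = 1 ≡ 1 (mod 2).
s = (0, 0, 1)^T — this equals column 1 of H (binary 001), so error is at position 1.
Correct: flip bit 1 of r = 0011010 to get c = 1011010.


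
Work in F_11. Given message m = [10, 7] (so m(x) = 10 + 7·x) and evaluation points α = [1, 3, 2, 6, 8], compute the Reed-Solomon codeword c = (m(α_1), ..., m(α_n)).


c = [6, 9, 2, 8, 0]

Message polynomial: m(x) = 10 + 7·x (mod 11).
For each evaluation point α_i, compute m(α_i) mod 11:
  α_1 = 1: Horner steps 7 → 6, so m(1) = 6.
  α_2 = 3: Horner steps 7 → 9, so m(3) = 9.
  α_3 = 2: Horner steps 7 → 2, so m(2) = 2.
  α_4 = 6: Horner steps 7 → 8, so m(6) = 8.
  α_5 = 8: Horner steps 7 → 0, so m(8) = 0.
Codeword c = [6, 9, 2, 8, 0] ∈ F_11^5.


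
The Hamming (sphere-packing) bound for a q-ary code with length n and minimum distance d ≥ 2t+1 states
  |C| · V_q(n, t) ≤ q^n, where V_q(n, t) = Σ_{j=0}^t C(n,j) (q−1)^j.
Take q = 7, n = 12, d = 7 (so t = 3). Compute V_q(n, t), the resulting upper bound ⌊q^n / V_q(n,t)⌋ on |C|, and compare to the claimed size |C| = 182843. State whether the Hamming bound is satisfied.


V_q(n, t) = 49969, q^n = 13841287201, Hamming bound = 276997, |C| = 182843 ≤ bound (satisfied).

Step 1: Compute V_q(n, t) = Σ_{j=0}^3 C(n, j) (q−1)^j.
  j = 0: C(12,0)·(6)^0 = 1·1 = 1.
  j = 1: C(12,1)·(6)^1 = 12·6 = 72.
  j = 2: C(12,2)·(6)^2 = 66·36 = 2376.
  j = 3: C(12,3)·(6)^3 = 220·216 = 47520.
  V_q(n, t) = 1 + 72 + 2376 + 47520 = 49969.
Step 2: q^n = 7^12 = 13841287201.
Step 3: Hamming bound ⌊q^n / V_q(n,t)⌋ = ⌊13841287201/49969⌋ = 276997.
Step 4: Compare |C| = 182843 to 276997: satisfied.
The claimed |C| lies below the Hamming bound.


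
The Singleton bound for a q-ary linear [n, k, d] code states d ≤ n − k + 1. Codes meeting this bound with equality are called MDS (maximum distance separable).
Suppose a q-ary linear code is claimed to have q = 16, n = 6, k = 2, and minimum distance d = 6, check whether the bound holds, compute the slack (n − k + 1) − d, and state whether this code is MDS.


Singleton RHS = n − k + 1 = 5, slack = -1, bound violated (no such code; not MDS).

Singleton bound: d ≤ n − k + 1.
Here n = 6, k = 2, so n − k + 1 = 5.
Given d = 6, check d ≤ 5: NO.
Slack = (n − k + 1) − d = -1.
The slack is negative: d = 6 exceeds n − k + 1 = 5 by 1, so the Singleton bound is violated and no linear [6, 2, 6]_16 code can exist. In particular it is not MDS (MDS requires d = n − k + 1 exactly).
Description: the claimed parameters are [6, 2, 6]_16; such a code would be impossible (violates the Singleton bound).


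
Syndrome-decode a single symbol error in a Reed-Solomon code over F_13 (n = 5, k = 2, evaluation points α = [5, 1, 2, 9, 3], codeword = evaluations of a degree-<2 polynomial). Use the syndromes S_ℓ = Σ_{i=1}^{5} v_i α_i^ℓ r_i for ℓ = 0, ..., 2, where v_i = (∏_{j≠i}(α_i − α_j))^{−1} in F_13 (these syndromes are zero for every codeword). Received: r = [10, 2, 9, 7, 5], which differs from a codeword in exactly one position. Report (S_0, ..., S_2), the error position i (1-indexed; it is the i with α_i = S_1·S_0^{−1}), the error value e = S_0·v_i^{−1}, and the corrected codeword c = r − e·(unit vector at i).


S = (11, 11, 11), error at position 2, error magnitude e = 2, c = [10, 0, 9, 7, 5].

Step 1: column multipliers v_i = (∏_{j≠i}(α_i − α_j))^{−1} mod 13.
  i = 1 (α = 5): (5−1)(5−2)(5−9)(5−3) = 4·3·(−4)·2 = −96 ≡ 8, so v_1 = 8^{−1} = 5 (mod 13).
  i = 2 (α = 1): (1−5)(1−2)(1−9)(1−3) = (−4)·(−1)·(−8)·(−2) = 64 ≡ 12, so v_2 = 12^{−1} = 12 (mod 13).
  i = 3 (α = 2): (2−5)(2−1)(2−9)(2−3) = (−3)·1·(−7)·(−1) = −21 ≡ 5, so v_3 = 5^{−1} = 8 (mod 13).
  i = 4 (α = 9): (9−5)(9−1)(9−2)(9−3) = 4·8·7·6 = 1344 ≡ 5, so v_4 = 5^{−1} = 8 (mod 13).
  i = 5 (α = 3): (3−5)(3−1)(3−2)(3−9) = (−2)·2·1·(−6) = 24 ≡ 11, so v_5 = 11^{−1} = 6 (mod 13).
  v = [5, 12, 8, 8, 6].
Step 2: syndromes of r = [10, 2, 9, 7, 5] (all sums mod 13).
  S_0 = Σ v_i r_i = 5·10 + 12·2 + 8·9 + 8·7 + 6·5 = 232 ≡ 11.
  S_1 = Σ v_i α_i r_i = 5·5·10 + 12·1·2 + 8·2·9 + 8·9·7 + 6·3·5 = 1012 ≡ 11.
  α_i^2 mod 13 = [12, 1, 4, 3, 9].
  S_2 = Σ v_i α_i^2 r_i = 5·12·10 + 12·1·2 + 8·4·9 + 8·3·7 + 6·9·5 = 1350 ≡ 11.
  S = (11, 11, 11) ≠ 0, so r is not a codeword (an error is present).
Step 3: locate the error. For a single error e at position i, S_ℓ = v_i·e·α_i^ℓ, so α_err = S_1/S_0.
  S_0^{−1} = 11^{−1} = 6 (mod 13), so α_err = 11·6 = 66 ≡ 1 = α_2. Error position i = 2.
  Consistency check: S_2/S_1 = 11·6 = 66 ≡ 1 = α_err ✓ (single-error assumption holds).
Step 4: error magnitude e = S_0/v_2 = S_0·∏_{j≠2}(α_2 − α_j) = 11·12 = 132 ≡ 2 (mod 13).
Step 5: correct position 2: c_2 = r_2 − e = 2 − 2 ≡ 0 (mod 13). Hence c = [10, 0, 9, 7, 5].
  Check: interpolating c through the α_i gives m(x) = 4 + 9·x (degree < 2) with m(α_i) = c_i for every i, so c is indeed a codeword.


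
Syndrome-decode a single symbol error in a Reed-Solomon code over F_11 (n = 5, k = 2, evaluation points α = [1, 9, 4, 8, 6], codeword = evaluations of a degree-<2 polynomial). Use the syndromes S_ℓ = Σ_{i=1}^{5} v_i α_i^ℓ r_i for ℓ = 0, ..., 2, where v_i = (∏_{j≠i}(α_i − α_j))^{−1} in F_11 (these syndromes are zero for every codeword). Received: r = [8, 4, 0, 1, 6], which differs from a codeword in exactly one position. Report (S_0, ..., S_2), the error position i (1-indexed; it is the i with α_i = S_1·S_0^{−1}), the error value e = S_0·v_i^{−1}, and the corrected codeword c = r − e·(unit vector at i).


S = (7, 7, 7), error at position 1, error magnitude e = 6, c = [2, 4, 0, 1, 6].

Step 1: column multipliers v_i = (∏_{j≠i}(α_i − α_j))^{−1} mod 11.
  i = 1 (α = 1): (1−9)(1−4)(1−8)(1−6) = (−8)·(−3)·(−7)·(−5) = 840 ≡ 4, so v_1 = 4^{−1} = 3 (mod 11).
  i = 2 (α = 9): (9−1)(9−4)(9−8)(9−6) = 8·5·1·3 = 120 ≡ 10, so v_2 = 10^{−1} = 10 (mod 11).
  i = 3 (α = 4): (4−1)(4−9)(4−8)(4−6) = 3·(−5)·(−4)·(−2) = −120 ≡ 1, so v_3 = 1^{−1} = 1 (mod 11).
  i = 4 (α = 8): (8−1)(8−9)(8−4)(8−6) = 7·(−1)·4·2 = −56 ≡ 10, so v_4 = 10^{−1} = 10 (mod 11).
  i = 5 (α = 6): (6−1)(6−9)(6−4)(6−8) = 5·(−3)·2·(−2) = 60 ≡ 5, so v_5 = 5^{−1} = 9 (mod 11).
  v = [3, 10, 1, 10, 9].
Step 2: syndromes of r = [8, 4, 0, 1, 6] (all sums mod 11).
  S_0 = Σ v_i r_i = 3·8 + 10·4 + 1·0 + 10·1 + 9·6 = 128 ≡ 7.
  S_1 = Σ v_i α_i r_i = 3·1·8 + 10·9·4 + 1·4·0 + 10·8·1 + 9·6·6 = 788 ≡ 7.
  α_i^2 mod 11 = [1, 4, 5, 9, 3].
  S_2 = Σ v_i α_i^2 r_i = 3·1·8 + 10·4·4 + 1·5·0 + 10·9·1 + 9·3·6 = 436 ≡ 7.
  S = (7, 7, 7) ≠ 0, so r is not a codeword (an error is present).
Step 3: locate the error. For a single error e at position i, S_ℓ = v_i·e·α_i^ℓ, so α_err = S_1/S_0.
  S_0^{−1} = 7^{−1} = 8 (mod 11), so α_err = 7·8 = 56 ≡ 1 = α_1. Error position i = 1.
  Consistency check: S_2/S_1 = 7·8 = 56 ≡ 1 = α_err ✓ (single-error assumption holds).
Step 4: error magnitude e = S_0/v_1 = S_0·∏_{j≠1}(α_1 − α_j) = 7·4 = 28 ≡ 6 (mod 11).
Step 5: correct position 1: c_1 = r_1 − e = 8 − 6 ≡ 2 (mod 11). Hence c = [2, 4, 0, 1, 6].
  Check: interpolating c through the α_i gives m(x) = 10 + 3·x (degree < 2) with m(α_i) = c_i for every i, so c is indeed a codeword.


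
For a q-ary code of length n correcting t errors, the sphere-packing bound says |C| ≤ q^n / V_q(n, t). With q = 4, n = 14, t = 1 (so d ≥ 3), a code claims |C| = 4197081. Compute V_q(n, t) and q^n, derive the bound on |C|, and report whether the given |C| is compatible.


V_q(n, t) = 43, q^n = 268435456, Hamming bound = 6242685, |C| = 4197081 ≤ bound (satisfied).

Step 1: Compute V_q(n, t) = Σ_{j=0}^1 C(n, j) (q−1)^j.
  j = 0: C(14,0)·(3)^0 = 1·1 = 1.
  j = 1: C(14,1)·(3)^1 = 14·3 = 42.
  V_q(n, t) = 1 + 42 = 43.
Step 2: q^n = 4^14 = 268435456.
Step 3: Hamming bound ⌊q^n / V_q(n,t)⌋ = ⌊268435456/43⌋ = 6242685.
Step 4: Compare |C| = 4197081 to 6242685: satisfied.
The claimed |C| lies below the Hamming bound.


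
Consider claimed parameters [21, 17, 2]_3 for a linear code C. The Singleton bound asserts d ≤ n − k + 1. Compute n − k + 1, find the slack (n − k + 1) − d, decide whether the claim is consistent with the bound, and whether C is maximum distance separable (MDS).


Singleton RHS = n − k + 1 = 5, slack = 3, bound satisfied, not MDS.

Singleton bound: d ≤ n − k + 1.
Here n = 21, k = 17, so n − k + 1 = 5.
Given d = 2, check d ≤ 5: YES.
Slack = (n − k + 1) − d = 3.
The code is NOT MDS (slack = 3 > 0).
Description: the claimed parameters are [21, 17, 2]_3; such a code would be non-MDS.


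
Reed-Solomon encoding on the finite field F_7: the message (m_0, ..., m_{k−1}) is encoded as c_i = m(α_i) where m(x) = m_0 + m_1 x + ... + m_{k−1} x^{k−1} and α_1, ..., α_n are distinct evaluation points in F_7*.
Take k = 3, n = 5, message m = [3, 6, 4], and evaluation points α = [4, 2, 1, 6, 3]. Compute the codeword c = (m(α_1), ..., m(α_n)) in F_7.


c = [0, 3, 6, 1, 1]

Message polynomial: m(x) = 3 + 6·x + 4·x^2 (mod 7).
For each evaluation point α_i, compute m(α_i) mod 7:
  α_1 = 4: Horner steps 4 → 1 → 0, so m(4) = 0.
  α_2 = 2: Horner steps 4 → 0 → 3, so m(2) = 3.
  α_3 = 1: Horner steps 4 → 3 → 6, so m(1) = 6.
  α_4 = 6: Horner steps 4 → 2 → 1, so m(6) = 1.
  α_5 = 3: Horner steps 4 → 4 → 1, so m(3) = 1.
Codeword c = [0, 3, 6, 1, 1] ∈ F_7^5.


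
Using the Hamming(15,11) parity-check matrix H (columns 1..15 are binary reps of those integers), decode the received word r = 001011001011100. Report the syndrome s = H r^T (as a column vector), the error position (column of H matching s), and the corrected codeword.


s = (0, 0, 1, 1)^T, error position = 3, corrected codeword c = 000011001011100

Compute s = H r^T mod 2 one row at a time:
  s_1 = 0 + 1 + 0 + 1 + 1 + 1 + 0 + 0 = 4 ≡ 0 (mod 2).
  s_2 = 0 + 1 + 1 + 0 + 1 + 1 + 0 + 0 = 4 ≡ 0 (mod 2).
  s_3 = 0 + 1 + 1 + 0 + 0 + 1 + 0 + 0 = 3 ≡ 1 (mod 2).
  s_4 = 0 + 1 + 1 + 0 + 1 + 1 + 1 + 0 = 5 ≡ 1 (mod 2).
s = (0, 0, 1, 1)^T — this equals column 3 of H (binary 0011), so error is at position 3.
Correct: flip bit 3 of r = 001011001011100 to get c = 000011001011100.


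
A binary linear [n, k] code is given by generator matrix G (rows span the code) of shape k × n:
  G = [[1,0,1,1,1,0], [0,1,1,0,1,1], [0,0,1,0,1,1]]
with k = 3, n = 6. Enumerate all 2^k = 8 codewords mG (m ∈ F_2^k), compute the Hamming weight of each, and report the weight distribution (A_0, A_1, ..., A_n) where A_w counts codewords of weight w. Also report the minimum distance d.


Weight distribution: A_0 = 1, A_1 = 1, A_3 = 2, A_4 = 3, A_5 = 1. Minimum distance d = 1.

Enumerate all 2^3 = 8 messages m ∈ F_2^3.
For each, compute codeword c = mG in F_2^6, then tally its weight.
  m = 000 → c = 000000, weight = 0.
  m = 100 → c = 101110, weight = 4.
  m = 010 → c = 011011, weight = 4.
  m = 110 → c = 110101, weight = 4.
  m = 001 → c = 001011, weight = 3.
  m = 101 → c = 100101, weight = 3.
  m = 011 → c = 010000, weight = 1.
  m = 111 → c = 111110, weight = 5.
Tally weights:
  weight 0: 1 codewords.
  weight 1: 1 codewords.
  weight 3: 2 codewords.
  weight 4: 3 codewords.
  weight 5: 1 codewords.
Minimum distance d = smallest w > 0 with A_w > 0 = 1.
Sanity: Σ A_w = 8 = 2^3 = 8 ✓.


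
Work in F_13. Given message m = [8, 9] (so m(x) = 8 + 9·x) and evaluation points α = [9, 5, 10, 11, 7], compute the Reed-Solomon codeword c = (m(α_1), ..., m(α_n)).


c = [11, 1, 7, 3, 6]

Message polynomial: m(x) = 8 + 9·x (mod 13).
For each evaluation point α_i, compute m(α_i) mod 13:
  α_1 = 9: Horner steps 9 → 11, so m(9) = 11.
  α_2 = 5: Horner steps 9 → 1, so m(5) = 1.
  α_3 = 10: Horner steps 9 → 7, so m(10) = 7.
  α_4 = 11: Horner steps 9 → 3, so m(11) = 3.
  α_5 = 7: Horner steps 9 → 6, so m(7) = 6.
Codeword c = [11, 1, 7, 3, 6] ∈ F_13^5.


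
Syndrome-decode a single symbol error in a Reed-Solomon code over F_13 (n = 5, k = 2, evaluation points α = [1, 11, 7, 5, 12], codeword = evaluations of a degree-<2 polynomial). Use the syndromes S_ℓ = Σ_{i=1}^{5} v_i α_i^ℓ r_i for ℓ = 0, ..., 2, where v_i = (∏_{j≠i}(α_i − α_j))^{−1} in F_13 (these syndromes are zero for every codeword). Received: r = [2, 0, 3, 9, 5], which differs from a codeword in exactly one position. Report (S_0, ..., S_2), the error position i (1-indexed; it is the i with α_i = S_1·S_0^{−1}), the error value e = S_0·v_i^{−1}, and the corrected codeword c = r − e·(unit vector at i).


S = (6, 3, 8), error at position 3, error magnitude e = 10, c = [2, 0, 6, 9, 5].

Step 1: column multipliers v_i = (∏_{j≠i}(α_i − α_j))^{−1} mod 13.
  i = 1 (α = 1): (1−11)(1−7)(1−5)(1−12) = (−10)·(−6)·(−4)·(−11) = 2640 ≡ 1, so v_1 = 1^{−1} = 1 (mod 13).
  i = 2 (α = 11): (11−1)(11−7)(11−5)(11−12) = 10·4·6·(−1) = −240 ≡ 7, so v_2 = 7^{−1} = 2 (mod 13).
  i = 3 (α = 7): (7−1)(7−11)(7−5)(7−12) = 6·(−4)·2·(−5) = 240 ≡ 6, so v_3 = 6^{−1} = 11 (mod 13).
  i = 4 (α = 5): (5−1)(5−11)(5−7)(5−12) = 4·(−6)·(−2)·(−7) = −336 ≡ 2, so v_4 = 2^{−1} = 7 (mod 13).
  i = 5 (α = 12): (12−1)(12−11)(12−7)(12−5) = 11·1·5·7 = 385 ≡ 8, so v_5 = 8^{−1} = 5 (mod 13).
  v = [1, 2, 11, 7, 5].
Step 2: syndromes of r = [2, 0, 3, 9, 5] (all sums mod 13).
  S_0 = Σ v_i r_i = 1·2 + 2·0 + 11·3 + 7·9 + 5·5 = 123 ≡ 6.
  S_1 = Σ v_i α_i r_i = 1·1·2 + 2·11·0 + 11·7·3 + 7·5·9 + 5·12·5 = 848 ≡ 3.
  α_i^2 mod 13 = [1, 4, 10, 12, 1].
  S_2 = Σ v_i α_i^2 r_i = 1·1·2 + 2·4·0 + 11·10·3 + 7·12·9 + 5·1·5 = 1113 ≡ 8.
  S = (6, 3, 8) ≠ 0, so r is not a codeword (an error is present).
Step 3: locate the error. For a single error e at position i, S_ℓ = v_i·e·α_i^ℓ, so α_err = S_1/S_0.
  S_0^{−1} = 6^{−1} = 11 (mod 13), so α_err = 3·11 = 33 ≡ 7 = α_3. Error position i = 3.
  Consistency check: S_2/S_1 = 8·9 = 72 ≡ 7 = α_err ✓ (single-error assumption holds).
Step 4: error magnitude e = S_0/v_3 = S_0·∏_{j≠3}(α_3 − α_j) = 6·6 = 36 ≡ 10 (mod 13).
Step 5: correct position 3: c_3 = r_3 − e = 3 − 10 ≡ 6 (mod 13). Hence c = [2, 0, 6, 9, 5].
  Check: interpolating c through the α_i gives m(x) = 10 + 5·x (degree < 2) with m(α_i) = c_i for every i, so c is indeed a codeword.


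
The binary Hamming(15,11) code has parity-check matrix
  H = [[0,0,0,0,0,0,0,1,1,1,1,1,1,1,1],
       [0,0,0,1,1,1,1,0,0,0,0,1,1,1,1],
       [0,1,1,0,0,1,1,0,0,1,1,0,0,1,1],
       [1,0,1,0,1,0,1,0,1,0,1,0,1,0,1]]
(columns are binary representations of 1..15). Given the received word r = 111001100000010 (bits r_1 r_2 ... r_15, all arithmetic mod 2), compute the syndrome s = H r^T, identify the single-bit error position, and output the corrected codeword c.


s = (1, 1, 1, 1)^T, error position = 15, corrected codeword c = 111001100000011

Compute s = H r^T mod 2 one row at a time:
  s_1 = 0 + 0 + 0 + 0 + 0 + 0 + 1 + 0 = 1 ≡ 1 (mod 2).
  s_2 = 0 + 0 + 1 + 1 + 0 + 0 + 1 + 0 = 3 ≡ 1 (mod 2).
  s_3 = 1 + 1 + 1 + 1 + 0 + 0 + 1 + 0 = 5 ≡ 1 (mod 2).
  s_4 = 1 + 1 + 0 + 1 + 0 + 0 + 0 + 0 = 3 ≡ 1 (mod 2).
s = (1, 1, 1, 1)^T — this equals column 15 of H (binary 1111), so error is at position 15.
Correct: flip bit 15 of r = 111001100000010 to get c = 111001100000011.


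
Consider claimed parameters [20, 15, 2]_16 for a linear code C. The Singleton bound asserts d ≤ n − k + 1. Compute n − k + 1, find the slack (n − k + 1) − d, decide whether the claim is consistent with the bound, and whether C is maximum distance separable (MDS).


Singleton RHS = n − k + 1 = 6, slack = 4, bound satisfied, not MDS.

Singleton bound: d ≤ n − k + 1.
Here n = 20, k = 15, so n − k + 1 = 6.
Given d = 2, check d ≤ 6: YES.
Slack = (n − k + 1) − d = 4.
The code is NOT MDS (slack = 4 > 0).
Description: the claimed parameters are [20, 15, 2]_16; such a code would be non-MDS.


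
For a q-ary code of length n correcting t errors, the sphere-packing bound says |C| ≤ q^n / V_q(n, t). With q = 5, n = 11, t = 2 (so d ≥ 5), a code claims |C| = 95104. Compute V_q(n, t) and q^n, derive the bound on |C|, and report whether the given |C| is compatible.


V_q(n, t) = 925, q^n = 48828125, Hamming bound = 52787, |C| = 95104 > bound (violated).

Step 1: Compute V_q(n, t) = Σ_{j=0}^2 C(n, j) (q−1)^j.
  j = 0: C(11,0)·(4)^0 = 1·1 = 1.
  j = 1: C(11,1)·(4)^1 = 11·4 = 44.
  j = 2: C(11,2)·(4)^2 = 55·16 = 880.
  V_q(n, t) = 1 + 44 + 880 = 925.
Step 2: q^n = 5^11 = 48828125.
Step 3: Hamming bound ⌊q^n / V_q(n,t)⌋ = ⌊48828125/925⌋ = 52787.
Step 4: Compare |C| = 95104 to 52787: violated.
The claimed |C| lies above the Hamming bound, so no 5-ary code of length 11 with d ≥ 5 can have 95104 codewords.


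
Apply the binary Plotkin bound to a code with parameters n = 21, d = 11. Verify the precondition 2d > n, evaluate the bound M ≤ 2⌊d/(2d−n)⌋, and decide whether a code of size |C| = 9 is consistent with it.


Plotkin bound M ≤ 22; given |C| = 9 ≤ bound (satisfied).

Check applicability: 2d = 22, n = 21.
2d − n = 1 > 0, so Plotkin applies.
Compute d/(2d−n) = 11/1 ≈ 11.0000.
⌊d/(2d−n)⌋ = 11.
Plotkin bound: M ≤ 2·11 = 22.
Given |C| = 9, check: satisfied.
This |C| is below the Plotkin bound.


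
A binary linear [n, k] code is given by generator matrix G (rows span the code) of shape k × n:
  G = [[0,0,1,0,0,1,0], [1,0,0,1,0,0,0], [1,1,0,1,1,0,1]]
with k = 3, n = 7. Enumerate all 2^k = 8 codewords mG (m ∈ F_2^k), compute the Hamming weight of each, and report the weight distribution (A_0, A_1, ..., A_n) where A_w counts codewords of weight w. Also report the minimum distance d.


Weight distribution: A_0 = 1, A_2 = 2, A_3 = 1, A_4 = 1, A_5 = 2, A_7 = 1. Minimum distance d = 2.

Enumerate all 2^3 = 8 messages m ∈ F_2^3.
For each, compute codeword c = mG in F_2^7, then tally its weight.
  m = 000 → c = 0000000, weight = 0.
  m = 100 → c = 0010010, weight = 2.
  m = 010 → c = 1001000, weight = 2.
  m = 110 → c = 1011010, weight = 4.
  m = 001 → c = 1101101, weight = 5.
  m = 101 → c = 1111111, weight = 7.
  m = 011 → c = 0100101, weight = 3.
  m = 111 → c = 0110111, weight = 5.
Tally weights:
  weight 0: 1 codewords.
  weight 2: 2 codewords.
  weight 3: 1 codewords.
  weight 4: 1 codewords.
  weight 5: 2 codewords.
  weight 7: 1 codewords.
Minimum distance d = smallest w > 0 with A_w > 0 = 2.
Sanity: Σ A_w = 8 = 2^3 = 8 ✓.


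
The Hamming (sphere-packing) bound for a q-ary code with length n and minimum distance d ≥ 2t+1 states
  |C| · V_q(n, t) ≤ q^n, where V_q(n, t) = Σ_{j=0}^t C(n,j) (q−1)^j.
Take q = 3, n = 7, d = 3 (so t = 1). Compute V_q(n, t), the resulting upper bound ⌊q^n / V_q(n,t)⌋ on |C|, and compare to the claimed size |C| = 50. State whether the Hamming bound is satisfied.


V_q(n, t) = 15, q^n = 2187, Hamming bound = 145, |C| = 50 ≤ bound (satisfied).

Step 1: Compute V_q(n, t) = Σ_{j=0}^1 C(n, j) (q−1)^j.
  j = 0: C(7,0)·(2)^0 = 1·1 = 1.
  j = 1: C(7,1)·(2)^1 = 7·2 = 14.
  V_q(n, t) = 1 + 14 = 15.
Step 2: q^n = 3^7 = 2187.
Step 3: Hamming bound ⌊q^n / V_q(n,t)⌋ = ⌊2187/15⌋ = 145.
Step 4: Compare |C| = 50 to 145: satisfied.
The claimed |C| lies below the Hamming bound.


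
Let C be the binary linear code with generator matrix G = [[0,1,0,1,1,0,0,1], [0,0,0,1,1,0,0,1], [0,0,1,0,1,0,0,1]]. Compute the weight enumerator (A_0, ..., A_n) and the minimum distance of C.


Weight distribution: A_0 = 1, A_1 = 1, A_2 = 1, A_3 = 3, A_4 = 2. Minimum distance d = 1.

Enumerate all 2^3 = 8 messages m ∈ F_2^3.
For each, compute codeword c = mG in F_2^8, then tally its weight.
  m = 000 → c = 00000000, weight = 0.
  m = 100 → c = 01011001, weight = 4.
  m = 010 → c = 00011001, weight = 3.
  m = 110 → c = 01000000, weight = 1.
  m = 001 → c = 00101001, weight = 3.
  m = 101 → c = 01110000, weight = 3.
  m = 011 → c = 00110000, weight = 2.
  m = 111 → c = 01101001, weight = 4.
Tally weights:
  weight 0: 1 codewords.
  weight 1: 1 codewords.
  weight 2: 1 codewords.
  weight 3: 3 codewords.
  weight 4: 2 codewords.
Minimum distance d = smallest w > 0 with A_w > 0 = 1.
Sanity: Σ A_w = 8 = 2^3 = 8 ✓.


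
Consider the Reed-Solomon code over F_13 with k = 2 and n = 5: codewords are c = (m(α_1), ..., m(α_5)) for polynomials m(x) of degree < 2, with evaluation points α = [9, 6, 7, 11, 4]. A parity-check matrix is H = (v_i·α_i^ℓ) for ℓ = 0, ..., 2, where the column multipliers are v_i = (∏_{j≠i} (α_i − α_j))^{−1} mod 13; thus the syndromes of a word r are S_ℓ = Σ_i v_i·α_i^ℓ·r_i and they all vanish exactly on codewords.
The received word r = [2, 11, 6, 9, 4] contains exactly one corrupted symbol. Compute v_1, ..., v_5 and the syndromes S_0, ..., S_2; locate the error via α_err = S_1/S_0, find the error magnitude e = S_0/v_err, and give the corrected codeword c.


S = (1, 7, 10), error at position 3, error magnitude e = 11, c = [2, 11, 8, 9, 4].

Step 1: column multipliers v_i = (∏_{j≠i}(α_i − α_j))^{−1} mod 13.
  i = 1 (α = 9): (9−6)(9−7)(9−11)(9−4) = 3·2·(−2)·5 = −60 ≡ 5, so v_1 = 5^{−1} = 8 (mod 13).
  i = 2 (α = 6): (6−9)(6−7)(6−11)(6−4) = (−3)·(−1)·(−5)·2 = −30 ≡ 9, so v_2 = 9^{−1} = 3 (mod 13).
  i = 3 (α = 7): (7−9)(7−6)(7−11)(7−4) = (−2)·1·(−4)·3 = 24 ≡ 11, so v_3 = 11^{−1} = 6 (mod 13).
  i = 4 (α = 11): (11−9)(11−6)(11−7)(11−4) = 2·5·4·7 = 280 ≡ 7, so v_4 = 7^{−1} = 2 (mod 13).
  i = 5 (α = 4): (4−9)(4−6)(4−7)(4−11) = (−5)·(−2)·(−3)·(−7) = 210 ≡ 2, so v_5 = 2^{−1} = 7 (mod 13).
  v = [8, 3, 6, 2, 7].
Step 2: syndromes of r = [2, 11, 6, 9, 4] (all sums mod 13).
  S_0 = Σ v_i r_i = 8·2 + 3·11 + 6·6 + 2·9 + 7·4 = 131 ≡ 1.
  S_1 = Σ v_i α_i r_i = 8·9·2 + 3·6·11 + 6·7·6 + 2·11·9 + 7·4·4 = 904 ≡ 7.
  α_i^2 mod 13 = [3, 10, 10, 4, 3].
  S_2 = Σ v_i α_i^2 r_i = 8·3·2 + 3·10·11 + 6·10·6 + 2·4·9 + 7·3·4 = 894 ≡ 10.
  S = (1, 7, 10) ≠ 0, so r is not a codeword (an error is present).
Step 3: locate the error. For a single error e at position i, S_ℓ = v_i·e·α_i^ℓ, so α_err = S_1/S_0.
  S_0^{−1} = 1^{−1} = 1 (mod 13), so α_err = 7·1 = 7 ≡ 7 = α_3. Error position i = 3.
  Consistency check: S_2/S_1 = 10·2 = 20 ≡ 7 = α_err ✓ (single-error assumption holds).
Step 4: error magnitude e = S_0/v_3 = S_0·∏_{j≠3}(α_3 − α_j) = 1·11 = 11 ≡ 11 (mod 13).
Step 5: correct position 3: c_3 = r_3 − e = 6 − 11 ≡ 8 (mod 13). Hence c = [2, 11, 8, 9, 4].
  Check: interpolating c through the α_i gives m(x) = 3 + 10·x (degree < 2) with m(α_i) = c_i for every i, so c is indeed a codeword.
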